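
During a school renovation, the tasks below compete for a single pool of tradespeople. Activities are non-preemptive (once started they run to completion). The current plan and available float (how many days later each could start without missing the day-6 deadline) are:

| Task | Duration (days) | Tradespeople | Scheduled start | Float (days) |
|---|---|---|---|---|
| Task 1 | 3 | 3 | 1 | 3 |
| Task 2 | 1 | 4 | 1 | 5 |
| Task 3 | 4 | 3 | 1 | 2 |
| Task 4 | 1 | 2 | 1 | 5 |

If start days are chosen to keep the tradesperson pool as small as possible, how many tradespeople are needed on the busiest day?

Early-start (Task 1@1, Task 2@1, Task 3@1, Task 4@1) gives peak 12: d1:12  d2:6  d3:6  d4:3  d5:0  d6:0.
Shift Task 2→5, Task 4→4.
Schedule Task 1@1, Task 2@5, Task 3@1, Task 4@4: d1:6  d2:6  d3:6  d4:5  d5:4  d6:0 — peak 6.

6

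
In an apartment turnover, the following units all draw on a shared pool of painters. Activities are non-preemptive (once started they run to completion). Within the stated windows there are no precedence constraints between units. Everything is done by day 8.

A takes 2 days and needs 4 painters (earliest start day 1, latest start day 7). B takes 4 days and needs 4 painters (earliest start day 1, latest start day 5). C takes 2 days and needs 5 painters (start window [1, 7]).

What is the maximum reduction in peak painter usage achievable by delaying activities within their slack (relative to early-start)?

Early-start peak: d1:13  d2:13  d3:4  d4:4  d5:0  d6:0  d7:0  d8:0 ⇒ 13.
Leveled (A@1, B@3, C@7): d1:4  d2:4  d3:4  d4:4  d5:4  d6:4  d7:5  d8:5 ⇒ 5.
Reduction 13 − 5 = 8.

8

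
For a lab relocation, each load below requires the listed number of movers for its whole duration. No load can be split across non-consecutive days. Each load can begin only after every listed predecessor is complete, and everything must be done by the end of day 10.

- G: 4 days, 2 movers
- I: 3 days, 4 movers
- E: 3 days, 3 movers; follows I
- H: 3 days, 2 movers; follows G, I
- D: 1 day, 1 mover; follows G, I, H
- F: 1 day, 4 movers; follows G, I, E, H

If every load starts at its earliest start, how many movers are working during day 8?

5

At early start, day 8 has: D, F.
Demand: 1 + 4 = 5.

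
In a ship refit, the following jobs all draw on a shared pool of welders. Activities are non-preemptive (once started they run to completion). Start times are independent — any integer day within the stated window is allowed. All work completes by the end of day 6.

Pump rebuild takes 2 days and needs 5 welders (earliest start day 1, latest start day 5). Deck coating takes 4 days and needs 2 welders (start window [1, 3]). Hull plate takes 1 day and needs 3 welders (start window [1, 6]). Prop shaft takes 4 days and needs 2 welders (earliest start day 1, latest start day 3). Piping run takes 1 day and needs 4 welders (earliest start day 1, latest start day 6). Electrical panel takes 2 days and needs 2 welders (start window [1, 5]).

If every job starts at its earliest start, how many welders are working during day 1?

18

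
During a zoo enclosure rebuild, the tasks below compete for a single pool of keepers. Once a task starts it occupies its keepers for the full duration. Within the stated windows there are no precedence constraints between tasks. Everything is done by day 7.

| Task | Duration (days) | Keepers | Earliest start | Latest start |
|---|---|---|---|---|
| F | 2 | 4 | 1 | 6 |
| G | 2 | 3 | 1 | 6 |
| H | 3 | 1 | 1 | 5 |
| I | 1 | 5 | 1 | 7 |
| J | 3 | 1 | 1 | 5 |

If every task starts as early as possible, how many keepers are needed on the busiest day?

Early-start schedule: F@1, G@1, H@1, I@1, J@1.
Load per day: day 1: 14, day 2: 9, day 3: 2, day 4: 0, day 5: 0, day 6: 0, day 7: 0.
Peak is 14.

14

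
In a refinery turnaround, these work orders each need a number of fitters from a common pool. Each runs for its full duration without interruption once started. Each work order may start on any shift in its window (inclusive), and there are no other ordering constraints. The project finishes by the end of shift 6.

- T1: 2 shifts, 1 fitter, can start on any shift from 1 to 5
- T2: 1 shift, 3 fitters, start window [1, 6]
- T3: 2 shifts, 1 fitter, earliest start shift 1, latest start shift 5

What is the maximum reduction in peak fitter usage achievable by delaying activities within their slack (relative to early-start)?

2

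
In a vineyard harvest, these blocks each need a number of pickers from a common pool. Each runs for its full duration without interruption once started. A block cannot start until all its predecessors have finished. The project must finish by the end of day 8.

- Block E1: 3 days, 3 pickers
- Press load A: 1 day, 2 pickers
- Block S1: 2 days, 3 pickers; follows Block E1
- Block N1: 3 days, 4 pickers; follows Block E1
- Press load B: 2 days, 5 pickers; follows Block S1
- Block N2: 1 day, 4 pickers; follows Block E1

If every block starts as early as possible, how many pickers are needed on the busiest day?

11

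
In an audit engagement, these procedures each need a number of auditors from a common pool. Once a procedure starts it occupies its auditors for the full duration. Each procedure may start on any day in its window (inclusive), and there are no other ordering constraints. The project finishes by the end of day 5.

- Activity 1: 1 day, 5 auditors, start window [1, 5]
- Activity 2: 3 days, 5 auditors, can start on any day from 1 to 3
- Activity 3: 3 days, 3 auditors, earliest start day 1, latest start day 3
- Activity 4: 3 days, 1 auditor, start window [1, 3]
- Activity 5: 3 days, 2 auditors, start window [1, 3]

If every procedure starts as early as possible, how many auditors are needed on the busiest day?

16

Early-start schedule: Activity 1@1, Activity 2@1, Activity 3@1, Activity 4@1, Activity 5@1.
Load per day: day 1: 16, day 2: 11, day 3: 11, day 4: 0, day 5: 0.
Peak is 16.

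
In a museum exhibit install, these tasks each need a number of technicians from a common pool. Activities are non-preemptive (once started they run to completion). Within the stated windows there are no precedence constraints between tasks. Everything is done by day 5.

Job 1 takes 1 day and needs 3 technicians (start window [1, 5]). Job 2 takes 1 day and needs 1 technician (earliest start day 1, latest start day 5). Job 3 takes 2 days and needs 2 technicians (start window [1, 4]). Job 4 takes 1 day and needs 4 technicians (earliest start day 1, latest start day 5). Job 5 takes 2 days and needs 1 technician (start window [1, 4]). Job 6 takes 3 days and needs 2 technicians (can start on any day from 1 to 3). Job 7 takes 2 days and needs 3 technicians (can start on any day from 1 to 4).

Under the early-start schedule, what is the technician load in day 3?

2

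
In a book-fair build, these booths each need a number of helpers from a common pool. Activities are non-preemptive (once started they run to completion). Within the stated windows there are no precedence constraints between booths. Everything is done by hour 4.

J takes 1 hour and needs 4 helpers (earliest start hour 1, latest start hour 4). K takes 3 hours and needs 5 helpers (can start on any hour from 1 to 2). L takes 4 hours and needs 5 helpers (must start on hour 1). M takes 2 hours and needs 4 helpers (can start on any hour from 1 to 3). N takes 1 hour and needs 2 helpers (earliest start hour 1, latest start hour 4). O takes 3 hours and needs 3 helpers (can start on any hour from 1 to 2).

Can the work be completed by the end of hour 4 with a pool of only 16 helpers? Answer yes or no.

no

The minimum achievable peak is 17; 16 < 17, so no feasible schedule stays within the cap.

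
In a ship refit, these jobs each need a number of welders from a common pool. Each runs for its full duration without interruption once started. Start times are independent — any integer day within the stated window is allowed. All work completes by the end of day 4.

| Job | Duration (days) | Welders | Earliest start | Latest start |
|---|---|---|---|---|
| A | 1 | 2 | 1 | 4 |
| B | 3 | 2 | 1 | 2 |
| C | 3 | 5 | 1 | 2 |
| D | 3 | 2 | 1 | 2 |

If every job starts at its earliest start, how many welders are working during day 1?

11

At early start, day 1 has: A, B, C, D.
Demand: 2 + 2 + 5 + 2 = 11.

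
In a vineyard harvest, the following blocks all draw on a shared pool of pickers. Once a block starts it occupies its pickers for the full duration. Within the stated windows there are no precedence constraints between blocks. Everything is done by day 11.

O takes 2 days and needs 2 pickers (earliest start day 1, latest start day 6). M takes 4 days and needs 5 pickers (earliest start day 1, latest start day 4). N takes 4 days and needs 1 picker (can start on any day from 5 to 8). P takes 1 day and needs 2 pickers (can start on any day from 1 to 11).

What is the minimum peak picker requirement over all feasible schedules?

5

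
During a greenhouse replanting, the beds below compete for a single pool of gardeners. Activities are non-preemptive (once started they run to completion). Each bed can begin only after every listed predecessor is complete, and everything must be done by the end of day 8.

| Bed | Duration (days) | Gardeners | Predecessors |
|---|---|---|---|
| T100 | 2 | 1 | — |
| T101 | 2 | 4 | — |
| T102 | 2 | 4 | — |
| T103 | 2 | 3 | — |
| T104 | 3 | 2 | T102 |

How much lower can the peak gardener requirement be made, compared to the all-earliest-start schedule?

7

Early-start peak: d1:12  d2:12  d3:2  d4:2  d5:2  d6:0  d7:0  d8:0 ⇒ 12.
Leveled (T100@1, T101@1, T102@3, T103@5, T104@5): d1:5  d2:5  d3:4  d4:4  d5:5  d6:5  d7:2  d8:0 ⇒ 5.
Reduction 12 − 5 = 7.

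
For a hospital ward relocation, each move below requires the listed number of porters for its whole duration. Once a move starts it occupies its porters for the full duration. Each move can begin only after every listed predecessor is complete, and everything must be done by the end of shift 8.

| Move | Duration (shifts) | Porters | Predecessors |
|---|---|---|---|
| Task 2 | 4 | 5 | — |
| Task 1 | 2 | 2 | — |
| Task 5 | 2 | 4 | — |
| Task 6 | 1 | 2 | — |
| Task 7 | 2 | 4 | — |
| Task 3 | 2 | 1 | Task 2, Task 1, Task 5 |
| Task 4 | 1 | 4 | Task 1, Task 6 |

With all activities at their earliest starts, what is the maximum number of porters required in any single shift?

Early-start schedule: Task 2@1, Task 1@1, Task 5@1, Task 6@1, Task 7@1, Task 3@5, Task 4@3.
Load per shift: shift 1: 17, shift 2: 15, shift 3: 9, shift 4: 5, shift 5: 1, shift 6: 1, shift 7: 0, shift 8: 0.
Peak is 17.

17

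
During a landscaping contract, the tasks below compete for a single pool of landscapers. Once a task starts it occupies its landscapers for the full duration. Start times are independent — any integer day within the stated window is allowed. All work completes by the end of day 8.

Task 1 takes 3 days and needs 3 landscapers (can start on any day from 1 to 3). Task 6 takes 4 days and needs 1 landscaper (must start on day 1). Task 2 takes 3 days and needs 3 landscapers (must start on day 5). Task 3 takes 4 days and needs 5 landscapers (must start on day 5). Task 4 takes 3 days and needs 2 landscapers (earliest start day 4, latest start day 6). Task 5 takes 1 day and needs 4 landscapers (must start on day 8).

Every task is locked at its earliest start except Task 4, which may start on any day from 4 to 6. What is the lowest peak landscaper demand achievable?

10

Task 4@4: d1:4  d2:4  d3:4  d4:3  d5:10  d6:10  d7:8  d8:9 → peak 10
Task 4@5: d1:4  d2:4  d3:4  d4:1  d5:10  d6:10  d7:10  d8:9 → peak 10
Task 4@6: d1:4  d2:4  d3:4  d4:1  d5:8  d6:10  d7:10  d8:11 → peak 11
Best is Task 4@4, peak 10.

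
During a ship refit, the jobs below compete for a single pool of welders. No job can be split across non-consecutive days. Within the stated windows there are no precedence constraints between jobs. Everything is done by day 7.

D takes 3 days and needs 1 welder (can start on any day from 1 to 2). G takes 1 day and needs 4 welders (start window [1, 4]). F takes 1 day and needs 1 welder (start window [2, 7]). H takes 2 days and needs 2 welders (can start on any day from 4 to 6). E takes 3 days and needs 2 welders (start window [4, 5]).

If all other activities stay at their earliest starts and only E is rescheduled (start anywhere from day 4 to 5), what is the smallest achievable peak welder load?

5

E@4: d1:5  d2:2  d3:1  d4:4  d5:4  d6:2  d7:0 → peak 5
E@5: d1:5  d2:2  d3:1  d4:2  d5:4  d6:2  d7:2 → peak 5
Best is E@4, peak 5.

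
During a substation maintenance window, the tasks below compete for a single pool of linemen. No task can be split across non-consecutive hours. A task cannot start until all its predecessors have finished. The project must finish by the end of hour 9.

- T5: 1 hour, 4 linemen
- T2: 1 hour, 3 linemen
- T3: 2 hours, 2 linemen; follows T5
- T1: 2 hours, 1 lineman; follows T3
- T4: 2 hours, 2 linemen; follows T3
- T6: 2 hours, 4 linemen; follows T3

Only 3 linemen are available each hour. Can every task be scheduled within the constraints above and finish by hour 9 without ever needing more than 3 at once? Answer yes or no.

no

The minimum achievable peak is 4; 3 < 4, so no feasible schedule stays within the cap.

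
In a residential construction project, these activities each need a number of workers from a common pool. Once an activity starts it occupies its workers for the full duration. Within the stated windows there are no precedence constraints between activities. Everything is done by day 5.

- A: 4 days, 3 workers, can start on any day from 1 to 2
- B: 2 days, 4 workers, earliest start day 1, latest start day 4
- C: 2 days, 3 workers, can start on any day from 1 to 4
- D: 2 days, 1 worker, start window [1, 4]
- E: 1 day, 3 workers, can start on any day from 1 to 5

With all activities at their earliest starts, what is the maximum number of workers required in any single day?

Early-start schedule: A@1, B@1, C@1, D@1, E@1.
Load per day: day 1: 14, day 2: 11, day 3: 3, day 4: 3, day 5: 0.
Peak is 14.

14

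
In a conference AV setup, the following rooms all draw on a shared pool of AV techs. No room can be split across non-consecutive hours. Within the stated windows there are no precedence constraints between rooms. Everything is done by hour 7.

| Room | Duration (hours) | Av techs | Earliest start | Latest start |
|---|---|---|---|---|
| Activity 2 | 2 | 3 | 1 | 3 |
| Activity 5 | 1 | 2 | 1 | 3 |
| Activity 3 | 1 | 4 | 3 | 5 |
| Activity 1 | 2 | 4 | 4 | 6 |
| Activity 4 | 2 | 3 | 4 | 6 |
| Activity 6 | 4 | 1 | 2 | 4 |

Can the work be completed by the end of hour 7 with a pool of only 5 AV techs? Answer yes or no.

yes

Schedule Activity 2@1, Activity 5@1, Activity 3@3, Activity 1@4, Activity 4@6, Activity 6@2: h1:5  h2:4  h3:5  h4:5  h5:5  h6:3  h7:3 — peak 5 ≤ 5.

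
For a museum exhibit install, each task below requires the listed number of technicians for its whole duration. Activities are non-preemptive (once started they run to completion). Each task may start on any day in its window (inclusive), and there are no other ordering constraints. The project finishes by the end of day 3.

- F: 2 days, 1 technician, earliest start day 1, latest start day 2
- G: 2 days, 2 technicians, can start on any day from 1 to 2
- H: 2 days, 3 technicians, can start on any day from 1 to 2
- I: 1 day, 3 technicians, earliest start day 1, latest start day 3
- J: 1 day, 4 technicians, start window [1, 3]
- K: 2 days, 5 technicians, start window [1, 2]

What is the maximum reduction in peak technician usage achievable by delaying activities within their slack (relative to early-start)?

7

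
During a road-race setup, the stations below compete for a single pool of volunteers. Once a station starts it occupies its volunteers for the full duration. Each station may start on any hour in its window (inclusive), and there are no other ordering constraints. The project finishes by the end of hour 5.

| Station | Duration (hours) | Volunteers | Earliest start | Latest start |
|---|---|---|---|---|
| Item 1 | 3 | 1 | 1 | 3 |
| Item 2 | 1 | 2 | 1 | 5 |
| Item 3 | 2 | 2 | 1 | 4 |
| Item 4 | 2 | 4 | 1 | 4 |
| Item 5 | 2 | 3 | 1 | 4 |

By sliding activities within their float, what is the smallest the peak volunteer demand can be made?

Early-start (Item 1@1, Item 2@1, Item 3@1, Item 4@1, Item 5@1) gives peak 12: h1:12  h2:10  h3:1  h4:0  h5:0.
Shift Item 3→4, Item 4→2, Item 5→4.
Schedule Item 1@1, Item 2@1, Item 3@4, Item 4@2, Item 5@4: h1:3  h2:5  h3:5  h4:5  h5:5 — peak 5.
Total volunteer-hours = 23 over 5 hours ⇒ peak ≥ ⌈23/5⌉ = 5, so 5 is optimal.

5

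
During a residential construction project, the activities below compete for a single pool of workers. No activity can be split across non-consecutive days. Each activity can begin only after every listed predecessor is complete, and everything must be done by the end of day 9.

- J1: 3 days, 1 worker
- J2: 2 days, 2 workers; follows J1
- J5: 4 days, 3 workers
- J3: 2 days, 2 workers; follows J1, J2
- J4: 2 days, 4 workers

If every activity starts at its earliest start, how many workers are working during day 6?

At early start, day 6 has: J3.
Demand: 2 = 2.

2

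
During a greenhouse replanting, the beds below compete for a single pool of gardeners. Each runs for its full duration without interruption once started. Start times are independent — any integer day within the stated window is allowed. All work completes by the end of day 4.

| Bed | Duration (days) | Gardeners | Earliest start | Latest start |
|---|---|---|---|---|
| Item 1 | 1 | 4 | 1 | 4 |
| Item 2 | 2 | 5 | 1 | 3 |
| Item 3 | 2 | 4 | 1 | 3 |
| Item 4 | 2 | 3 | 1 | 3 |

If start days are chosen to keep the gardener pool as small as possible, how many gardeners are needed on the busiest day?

8

Early-start (Item 1@1, Item 2@1, Item 3@1, Item 4@1) gives peak 16: d1:16  d2:12  d3:0  d4:0.
Shift Item 2→3, Item 4→2.
Schedule Item 1@1, Item 2@3, Item 3@1, Item 4@2: d1:8  d2:7  d3:8  d4:5 — peak 8.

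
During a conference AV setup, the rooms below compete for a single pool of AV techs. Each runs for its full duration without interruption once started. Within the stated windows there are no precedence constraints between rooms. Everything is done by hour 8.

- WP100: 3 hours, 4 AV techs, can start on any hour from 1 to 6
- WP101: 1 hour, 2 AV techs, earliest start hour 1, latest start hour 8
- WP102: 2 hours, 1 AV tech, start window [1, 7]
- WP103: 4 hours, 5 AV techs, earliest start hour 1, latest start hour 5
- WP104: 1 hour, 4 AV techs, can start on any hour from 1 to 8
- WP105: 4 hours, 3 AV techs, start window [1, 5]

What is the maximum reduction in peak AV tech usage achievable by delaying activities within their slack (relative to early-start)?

12

Early-start peak: h1:19  h2:13  h3:12  h4:8  h5:0  h6:0  h7:0  h8:0 ⇒ 19.
Leveled (WP100@1, WP101@5, WP102@6, WP103@5, WP104@4, WP105@1): h1:7  h2:7  h3:7  h4:7  h5:7  h6:6  h7:6  h8:5 ⇒ 7.
Reduction 19 − 7 = 12.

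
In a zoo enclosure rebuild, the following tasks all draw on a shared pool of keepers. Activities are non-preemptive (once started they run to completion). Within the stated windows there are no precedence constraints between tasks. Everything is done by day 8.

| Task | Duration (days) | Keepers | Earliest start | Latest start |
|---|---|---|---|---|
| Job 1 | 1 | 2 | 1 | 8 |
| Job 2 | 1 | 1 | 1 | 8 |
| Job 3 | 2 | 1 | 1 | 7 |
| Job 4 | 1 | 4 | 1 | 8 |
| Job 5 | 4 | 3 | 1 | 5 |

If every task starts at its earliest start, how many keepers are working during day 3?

At early start, day 3 has: Job 5.
Demand: 3 = 3.

3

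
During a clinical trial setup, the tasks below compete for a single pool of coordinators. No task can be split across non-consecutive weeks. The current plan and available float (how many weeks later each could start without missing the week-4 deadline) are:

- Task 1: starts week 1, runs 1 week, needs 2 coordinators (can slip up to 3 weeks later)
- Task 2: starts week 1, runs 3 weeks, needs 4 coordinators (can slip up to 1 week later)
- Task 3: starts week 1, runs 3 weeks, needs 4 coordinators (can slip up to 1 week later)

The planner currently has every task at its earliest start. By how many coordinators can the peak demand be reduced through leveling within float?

2

Early-start peak: w1:10  w2:8  w3:8  w4:0 ⇒ 10.
Leveled (Task 1@1, Task 2@1, Task 3@2): w1:6  w2:8  w3:8  w4:4 ⇒ 8.
Reduction 10 − 8 = 2.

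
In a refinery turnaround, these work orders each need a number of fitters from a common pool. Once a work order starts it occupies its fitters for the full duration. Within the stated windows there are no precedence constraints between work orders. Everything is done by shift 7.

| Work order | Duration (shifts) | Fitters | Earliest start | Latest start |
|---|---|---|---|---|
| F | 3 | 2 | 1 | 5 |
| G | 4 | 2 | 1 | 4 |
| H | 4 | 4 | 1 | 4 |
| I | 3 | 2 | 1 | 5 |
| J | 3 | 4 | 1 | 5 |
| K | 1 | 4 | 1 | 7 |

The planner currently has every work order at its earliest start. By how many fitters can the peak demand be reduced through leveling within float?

Early-start peak: s1:18  s2:14  s3:14  s4:6  s5:0  s6:0  s7:0 ⇒ 18.
Leveled (F@1, G@1, H@1, I@4, J@5, K@7): s1:8  s2:8  s3:8  s4:8  s5:6  s6:6  s7:8 ⇒ 8.
Reduction 18 − 8 = 10.

10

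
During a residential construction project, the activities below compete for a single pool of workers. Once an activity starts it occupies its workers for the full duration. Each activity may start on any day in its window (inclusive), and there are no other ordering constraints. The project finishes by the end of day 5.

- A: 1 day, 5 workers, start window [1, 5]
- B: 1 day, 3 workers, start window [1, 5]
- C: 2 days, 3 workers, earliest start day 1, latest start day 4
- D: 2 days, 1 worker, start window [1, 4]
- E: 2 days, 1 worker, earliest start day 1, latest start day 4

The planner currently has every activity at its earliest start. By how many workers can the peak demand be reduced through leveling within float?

8

Early-start peak: d1:13  d2:5  d3:0  d4:0  d5:0 ⇒ 13.
Leveled (A@1, B@2, C@3, D@2, E@2): d1:5  d2:5  d3:5  d4:3  d5:0 ⇒ 5.
Reduction 13 − 5 = 8.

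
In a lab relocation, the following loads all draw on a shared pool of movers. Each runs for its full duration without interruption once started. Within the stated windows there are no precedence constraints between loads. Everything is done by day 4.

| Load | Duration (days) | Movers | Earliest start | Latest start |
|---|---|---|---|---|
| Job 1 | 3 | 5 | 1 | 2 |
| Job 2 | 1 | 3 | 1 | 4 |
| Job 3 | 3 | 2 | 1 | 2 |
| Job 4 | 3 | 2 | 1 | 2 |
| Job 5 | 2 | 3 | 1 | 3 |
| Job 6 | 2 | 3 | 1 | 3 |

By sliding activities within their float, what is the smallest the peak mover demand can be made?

12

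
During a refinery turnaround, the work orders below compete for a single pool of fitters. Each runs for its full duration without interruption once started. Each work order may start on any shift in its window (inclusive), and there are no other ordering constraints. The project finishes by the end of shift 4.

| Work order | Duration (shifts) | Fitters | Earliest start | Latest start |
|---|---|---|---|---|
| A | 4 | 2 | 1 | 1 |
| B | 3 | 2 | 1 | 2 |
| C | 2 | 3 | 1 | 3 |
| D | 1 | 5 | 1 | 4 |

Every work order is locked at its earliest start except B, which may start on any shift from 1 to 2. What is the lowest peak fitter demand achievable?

B@1: s1:12  s2:7  s3:4  s4:2 → peak 12
B@2: s1:10  s2:7  s3:4  s4:4 → peak 10
Best is B@2, peak 10.

10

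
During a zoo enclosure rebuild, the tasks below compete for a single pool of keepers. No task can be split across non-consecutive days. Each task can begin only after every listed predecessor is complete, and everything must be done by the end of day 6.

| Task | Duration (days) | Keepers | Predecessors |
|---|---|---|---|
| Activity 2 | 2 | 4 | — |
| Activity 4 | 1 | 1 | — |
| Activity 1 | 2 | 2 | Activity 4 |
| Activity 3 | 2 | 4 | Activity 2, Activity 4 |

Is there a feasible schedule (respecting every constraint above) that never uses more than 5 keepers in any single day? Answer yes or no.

Schedule Activity 2@1, Activity 4@1, Activity 1@3, Activity 3@5: d1:5  d2:4  d3:2  d4:2  d5:4  d6:4 — peak 5 ≤ 5.

yes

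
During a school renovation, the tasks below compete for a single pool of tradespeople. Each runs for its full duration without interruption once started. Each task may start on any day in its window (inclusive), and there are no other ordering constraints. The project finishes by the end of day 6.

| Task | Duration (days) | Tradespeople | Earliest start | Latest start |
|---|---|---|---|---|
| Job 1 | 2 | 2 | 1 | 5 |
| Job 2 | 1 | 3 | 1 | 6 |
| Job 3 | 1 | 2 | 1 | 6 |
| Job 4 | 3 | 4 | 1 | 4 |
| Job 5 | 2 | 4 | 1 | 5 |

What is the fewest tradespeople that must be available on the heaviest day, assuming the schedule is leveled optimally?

Early-start (Job 1@1, Job 2@1, Job 3@1, Job 4@1, Job 5@1) gives peak 15: d1:15  d2:10  d3:4  d4:0  d5:0  d6:0.
Shift Job 3→3, Job 4→2, Job 5→5.
Schedule Job 1@1, Job 2@1, Job 3@3, Job 4@2, Job 5@5: d1:5  d2:6  d3:6  d4:4  d5:4  d6:4 — peak 6.

6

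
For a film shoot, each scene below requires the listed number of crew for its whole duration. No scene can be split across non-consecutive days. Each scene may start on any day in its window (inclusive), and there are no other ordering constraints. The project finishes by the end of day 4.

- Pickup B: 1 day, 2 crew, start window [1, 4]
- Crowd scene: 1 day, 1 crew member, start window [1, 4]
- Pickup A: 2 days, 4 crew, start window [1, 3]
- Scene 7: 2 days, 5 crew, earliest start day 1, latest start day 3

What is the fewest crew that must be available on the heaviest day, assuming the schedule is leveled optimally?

6

Early-start (Pickup B@1, Crowd scene@1, Pickup A@1, Scene 7@1) gives peak 12: d1:12  d2:9  d3:0  d4:0.
Shift Crowd scene→2, Scene 7→3.
Schedule Pickup B@1, Crowd scene@2, Pickup A@1, Scene 7@3: d1:6  d2:5  d3:5  d4:5 — peak 6.
Total crew member-days = 21 over 4 days ⇒ peak ≥ ⌈21/4⌉ = 6, so 6 is optimal.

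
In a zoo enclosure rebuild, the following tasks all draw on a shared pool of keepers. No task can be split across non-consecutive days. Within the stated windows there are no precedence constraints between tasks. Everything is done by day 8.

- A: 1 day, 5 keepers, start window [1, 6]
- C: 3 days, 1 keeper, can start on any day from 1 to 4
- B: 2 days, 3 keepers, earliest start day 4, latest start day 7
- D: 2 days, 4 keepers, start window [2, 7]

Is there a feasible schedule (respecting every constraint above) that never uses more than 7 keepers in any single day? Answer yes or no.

yes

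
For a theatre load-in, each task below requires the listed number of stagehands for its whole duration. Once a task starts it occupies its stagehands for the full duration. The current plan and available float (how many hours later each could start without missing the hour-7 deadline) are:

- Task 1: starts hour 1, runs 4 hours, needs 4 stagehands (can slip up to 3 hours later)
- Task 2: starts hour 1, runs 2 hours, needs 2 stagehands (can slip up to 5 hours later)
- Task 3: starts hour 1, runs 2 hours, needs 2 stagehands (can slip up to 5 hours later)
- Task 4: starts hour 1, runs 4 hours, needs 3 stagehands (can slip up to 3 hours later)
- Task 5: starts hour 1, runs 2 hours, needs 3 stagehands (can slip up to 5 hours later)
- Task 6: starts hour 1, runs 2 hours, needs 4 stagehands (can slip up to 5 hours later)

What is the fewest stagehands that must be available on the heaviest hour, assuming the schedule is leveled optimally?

9

Early-start (Task 1@1, Task 2@1, Task 3@1, Task 4@1, Task 5@1, Task 6@1) gives peak 18: h1:18  h2:18  h3:7  h4:7  h5:0  h6:0  h7:0.
Shift Task 3→3, Task 5→5, Task 6→5.
Schedule Task 1@1, Task 2@1, Task 3@3, Task 4@1, Task 5@5, Task 6@5: h1:9  h2:9  h3:9  h4:9  h5:7  h6:7  h7:0 — peak 9.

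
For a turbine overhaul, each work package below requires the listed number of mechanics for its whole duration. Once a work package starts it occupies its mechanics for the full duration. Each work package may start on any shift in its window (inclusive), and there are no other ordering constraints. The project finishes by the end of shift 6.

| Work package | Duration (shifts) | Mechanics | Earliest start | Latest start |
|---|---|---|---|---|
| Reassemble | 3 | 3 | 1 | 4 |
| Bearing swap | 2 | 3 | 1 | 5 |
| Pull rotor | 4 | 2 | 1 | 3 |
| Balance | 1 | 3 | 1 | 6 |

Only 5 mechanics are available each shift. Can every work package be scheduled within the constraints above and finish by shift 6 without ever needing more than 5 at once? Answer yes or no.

Schedule Reassemble@1, Bearing swap@4, Pull rotor@1, Balance@6: s1:5  s2:5  s3:5  s4:5  s5:3  s6:3 — peak 5 ≤ 5.

yes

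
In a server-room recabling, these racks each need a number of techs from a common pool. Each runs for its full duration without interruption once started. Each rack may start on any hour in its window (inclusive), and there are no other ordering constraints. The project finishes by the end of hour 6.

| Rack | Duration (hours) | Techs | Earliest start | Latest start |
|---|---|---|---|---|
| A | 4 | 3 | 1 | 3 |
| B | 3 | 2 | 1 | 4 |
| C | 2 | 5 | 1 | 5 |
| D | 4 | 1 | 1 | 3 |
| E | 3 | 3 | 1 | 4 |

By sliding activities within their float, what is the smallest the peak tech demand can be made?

7

Early-start (A@1, B@1, C@1, D@1, E@1) gives peak 14: h1:14  h2:14  h3:9  h4:4  h5:0  h6:0.
Shift B→4, C→5.
Schedule A@1, B@4, C@5, D@1, E@1: h1:7  h2:7  h3:7  h4:6  h5:7  h6:7 — peak 7.
Total tech-hours = 41 over 6 hours ⇒ peak ≥ ⌈41/6⌉ = 7, so 7 is optimal.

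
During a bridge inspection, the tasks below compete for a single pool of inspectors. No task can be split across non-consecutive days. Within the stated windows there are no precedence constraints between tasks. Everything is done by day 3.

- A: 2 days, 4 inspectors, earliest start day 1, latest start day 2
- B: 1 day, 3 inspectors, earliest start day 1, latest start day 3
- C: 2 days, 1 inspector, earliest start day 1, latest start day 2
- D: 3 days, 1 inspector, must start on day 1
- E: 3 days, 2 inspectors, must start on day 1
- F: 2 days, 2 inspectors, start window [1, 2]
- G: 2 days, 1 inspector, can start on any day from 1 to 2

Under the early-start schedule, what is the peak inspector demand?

Early-start schedule: A@1, B@1, C@1, D@1, E@1, F@1, G@1.
Load per day: day 1: 14, day 2: 11, day 3: 3.
Peak is 14.

14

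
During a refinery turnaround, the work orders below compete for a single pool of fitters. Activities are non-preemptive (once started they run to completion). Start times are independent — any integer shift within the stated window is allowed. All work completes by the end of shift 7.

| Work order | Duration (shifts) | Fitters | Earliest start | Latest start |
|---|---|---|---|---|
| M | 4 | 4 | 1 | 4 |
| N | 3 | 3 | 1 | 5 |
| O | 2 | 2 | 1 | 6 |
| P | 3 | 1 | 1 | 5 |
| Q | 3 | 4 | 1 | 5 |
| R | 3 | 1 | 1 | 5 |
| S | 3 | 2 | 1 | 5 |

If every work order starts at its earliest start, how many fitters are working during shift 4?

4

At early start, shift 4 has: M.
Demand: 4 = 4.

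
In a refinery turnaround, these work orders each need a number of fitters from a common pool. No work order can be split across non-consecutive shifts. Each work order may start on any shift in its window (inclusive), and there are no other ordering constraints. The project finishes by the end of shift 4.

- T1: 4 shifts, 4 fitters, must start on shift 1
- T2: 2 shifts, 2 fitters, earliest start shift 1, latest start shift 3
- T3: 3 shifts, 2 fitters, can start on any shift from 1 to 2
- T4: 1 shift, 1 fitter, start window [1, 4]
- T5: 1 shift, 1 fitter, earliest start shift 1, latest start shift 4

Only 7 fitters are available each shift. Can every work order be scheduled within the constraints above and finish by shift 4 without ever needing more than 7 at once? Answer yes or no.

The minimum achievable peak is 8; 7 < 8, so no feasible schedule stays within the cap.

no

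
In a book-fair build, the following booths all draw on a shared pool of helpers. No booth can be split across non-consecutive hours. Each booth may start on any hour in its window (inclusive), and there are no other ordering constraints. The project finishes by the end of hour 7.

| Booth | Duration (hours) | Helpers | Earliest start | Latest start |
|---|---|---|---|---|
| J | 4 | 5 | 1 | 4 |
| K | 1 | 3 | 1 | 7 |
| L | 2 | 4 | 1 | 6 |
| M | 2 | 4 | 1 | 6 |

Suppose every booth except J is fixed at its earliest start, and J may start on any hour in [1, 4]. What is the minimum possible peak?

J@1: h1:16  h2:13  h3:5  h4:5  h5:0  h6:0  h7:0 → peak 16
J@2: h1:11  h2:13  h3:5  h4:5  h5:5  h6:0  h7:0 → peak 13
J@3: h1:11  h2:8  h3:5  h4:5  h5:5  h6:5  h7:0 → peak 11
J@4: h1:11  h2:8  h3:0  h4:5  h5:5  h6:5  h7:5 → peak 11
Best is J@3, peak 11.

11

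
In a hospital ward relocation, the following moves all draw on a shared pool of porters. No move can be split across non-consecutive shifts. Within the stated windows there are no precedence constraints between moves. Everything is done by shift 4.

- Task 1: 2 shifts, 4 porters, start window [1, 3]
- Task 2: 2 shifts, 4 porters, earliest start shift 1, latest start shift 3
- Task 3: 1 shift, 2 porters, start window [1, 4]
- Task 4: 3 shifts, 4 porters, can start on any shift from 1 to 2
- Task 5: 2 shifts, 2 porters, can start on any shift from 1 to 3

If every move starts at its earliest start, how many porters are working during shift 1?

At early start, shift 1 has: Task 1, Task 2, Task 3, Task 4, Task 5.
Demand: 4 + 4 + 2 + 4 + 2 = 16.

16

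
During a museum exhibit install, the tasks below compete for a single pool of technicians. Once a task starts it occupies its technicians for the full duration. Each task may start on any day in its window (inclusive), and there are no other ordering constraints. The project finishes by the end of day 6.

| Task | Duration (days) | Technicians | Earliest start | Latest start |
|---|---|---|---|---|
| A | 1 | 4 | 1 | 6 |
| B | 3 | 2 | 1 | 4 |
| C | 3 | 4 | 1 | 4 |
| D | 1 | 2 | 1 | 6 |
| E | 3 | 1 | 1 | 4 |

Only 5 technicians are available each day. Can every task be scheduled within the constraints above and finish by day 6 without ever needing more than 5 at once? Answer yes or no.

no

The minimum achievable peak is 6; 5 < 6, so no feasible schedule stays within the cap.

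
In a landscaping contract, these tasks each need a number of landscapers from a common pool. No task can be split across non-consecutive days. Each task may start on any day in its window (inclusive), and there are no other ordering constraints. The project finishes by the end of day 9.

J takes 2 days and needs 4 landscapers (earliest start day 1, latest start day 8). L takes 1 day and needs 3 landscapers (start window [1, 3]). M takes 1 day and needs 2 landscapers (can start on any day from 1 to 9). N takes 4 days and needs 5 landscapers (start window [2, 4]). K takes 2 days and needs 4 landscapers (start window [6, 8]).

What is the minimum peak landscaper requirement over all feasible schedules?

5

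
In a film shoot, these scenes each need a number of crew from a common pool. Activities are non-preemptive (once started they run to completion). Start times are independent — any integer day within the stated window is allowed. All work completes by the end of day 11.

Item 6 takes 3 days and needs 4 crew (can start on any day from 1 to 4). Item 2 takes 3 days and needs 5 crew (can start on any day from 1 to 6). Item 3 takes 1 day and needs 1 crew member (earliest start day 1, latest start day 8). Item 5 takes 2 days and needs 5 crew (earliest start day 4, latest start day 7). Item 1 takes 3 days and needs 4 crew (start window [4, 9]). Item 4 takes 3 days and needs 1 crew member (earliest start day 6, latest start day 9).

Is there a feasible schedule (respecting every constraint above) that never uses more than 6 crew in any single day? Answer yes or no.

yes

Schedule Item 6@1, Item 2@4, Item 3@1, Item 5@7, Item 1@9, Item 4@9: d1:5  d2:4  d3:4  d4:5  d5:5  d6:5  d7:5  d8:5  d9:5  d10:5  d11:5 — peak 5 ≤ 6.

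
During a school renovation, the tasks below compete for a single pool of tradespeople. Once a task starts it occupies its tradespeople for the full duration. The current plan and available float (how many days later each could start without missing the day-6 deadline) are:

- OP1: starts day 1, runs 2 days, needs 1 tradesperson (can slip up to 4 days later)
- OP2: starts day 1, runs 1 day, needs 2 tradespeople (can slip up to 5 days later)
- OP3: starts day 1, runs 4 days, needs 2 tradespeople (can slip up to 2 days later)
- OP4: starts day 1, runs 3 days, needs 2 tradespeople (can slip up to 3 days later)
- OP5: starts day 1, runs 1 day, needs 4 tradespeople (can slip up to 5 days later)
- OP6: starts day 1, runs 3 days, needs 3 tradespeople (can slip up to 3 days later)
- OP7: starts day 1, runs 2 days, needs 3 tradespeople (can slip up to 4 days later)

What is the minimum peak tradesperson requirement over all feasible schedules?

7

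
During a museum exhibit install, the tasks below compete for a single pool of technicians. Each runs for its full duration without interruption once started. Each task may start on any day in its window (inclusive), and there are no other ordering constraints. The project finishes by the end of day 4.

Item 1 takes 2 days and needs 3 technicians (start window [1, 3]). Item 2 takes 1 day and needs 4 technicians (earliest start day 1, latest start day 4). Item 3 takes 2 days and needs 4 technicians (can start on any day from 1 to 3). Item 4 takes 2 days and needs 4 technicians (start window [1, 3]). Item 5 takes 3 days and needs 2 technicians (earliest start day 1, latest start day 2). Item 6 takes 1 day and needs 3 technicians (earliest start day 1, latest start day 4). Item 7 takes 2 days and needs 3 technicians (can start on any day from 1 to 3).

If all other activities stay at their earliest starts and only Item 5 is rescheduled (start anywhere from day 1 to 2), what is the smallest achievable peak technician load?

21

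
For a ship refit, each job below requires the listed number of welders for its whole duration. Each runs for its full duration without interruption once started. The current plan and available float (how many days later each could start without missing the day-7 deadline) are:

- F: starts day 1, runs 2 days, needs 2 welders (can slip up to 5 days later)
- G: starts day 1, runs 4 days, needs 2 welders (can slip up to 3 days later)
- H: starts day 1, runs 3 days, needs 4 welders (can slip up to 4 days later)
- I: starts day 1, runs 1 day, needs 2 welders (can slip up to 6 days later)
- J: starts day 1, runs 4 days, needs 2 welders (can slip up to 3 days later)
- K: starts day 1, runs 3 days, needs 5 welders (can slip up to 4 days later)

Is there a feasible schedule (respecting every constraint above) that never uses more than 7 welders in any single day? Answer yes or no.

The minimum achievable peak is 8; 7 < 8, so no feasible schedule stays within the cap.

no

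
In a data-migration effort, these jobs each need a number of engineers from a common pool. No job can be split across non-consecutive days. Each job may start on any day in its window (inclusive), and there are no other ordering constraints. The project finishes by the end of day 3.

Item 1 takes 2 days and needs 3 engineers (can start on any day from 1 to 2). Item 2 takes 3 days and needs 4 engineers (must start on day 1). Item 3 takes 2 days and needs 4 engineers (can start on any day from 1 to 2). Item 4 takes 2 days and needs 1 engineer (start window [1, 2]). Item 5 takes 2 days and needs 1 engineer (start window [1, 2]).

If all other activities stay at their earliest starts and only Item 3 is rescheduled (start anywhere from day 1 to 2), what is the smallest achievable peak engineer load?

Item 3@1: d1:13  d2:13  d3:4 → peak 13
Item 3@2: d1:9  d2:13  d3:8 → peak 13
Best is Item 3@1, peak 13.

13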